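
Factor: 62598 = 2^1*3^1*10433^1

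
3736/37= 3736/37 = 100.97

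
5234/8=654 + 1/4 = 654.25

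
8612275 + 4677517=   13289792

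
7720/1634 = 4 + 592/817 = 4.72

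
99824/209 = 99824/209 = 477.63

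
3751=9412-5661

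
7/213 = 7/213 = 0.03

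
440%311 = 129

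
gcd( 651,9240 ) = 21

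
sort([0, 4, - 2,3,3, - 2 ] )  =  [-2, - 2, 0,3, 3, 4 ] 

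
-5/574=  - 5/574 = - 0.01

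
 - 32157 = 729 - 32886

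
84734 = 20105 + 64629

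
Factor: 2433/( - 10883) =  - 3^1*811^1 *10883^ ( - 1) 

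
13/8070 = 13/8070=0.00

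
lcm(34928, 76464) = 2829168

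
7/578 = 7/578 = 0.01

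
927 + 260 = 1187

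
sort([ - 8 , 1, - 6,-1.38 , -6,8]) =[  -  8, - 6, - 6,-1.38,1 , 8 ] 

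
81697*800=65357600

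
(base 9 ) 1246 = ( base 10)933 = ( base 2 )1110100101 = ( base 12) 659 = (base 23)1HD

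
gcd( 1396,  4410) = 2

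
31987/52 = 615 + 7/52 = 615.13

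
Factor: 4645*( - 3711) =-3^1*5^1*929^1  *  1237^1 = - 17237595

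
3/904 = 3/904  =  0.00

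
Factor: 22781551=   13^1*19^1*92233^1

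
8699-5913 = 2786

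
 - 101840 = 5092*(-20 )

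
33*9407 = 310431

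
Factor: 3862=2^1*1931^1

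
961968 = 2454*392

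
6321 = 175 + 6146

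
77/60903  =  77/60903 = 0.00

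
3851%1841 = 169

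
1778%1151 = 627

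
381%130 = 121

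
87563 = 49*1787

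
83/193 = 83/193 = 0.43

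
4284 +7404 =11688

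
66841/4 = 66841/4= 16710.25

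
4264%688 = 136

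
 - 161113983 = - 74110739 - 87003244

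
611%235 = 141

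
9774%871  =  193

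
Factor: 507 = 3^1 * 13^2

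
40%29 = 11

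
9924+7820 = 17744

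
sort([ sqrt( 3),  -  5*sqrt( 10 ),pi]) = [-5*sqrt( 10) , sqrt(3 ) , pi]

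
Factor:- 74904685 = -5^1*1657^1*9041^1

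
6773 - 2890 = 3883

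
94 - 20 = 74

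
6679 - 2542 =4137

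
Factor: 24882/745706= 33/989 = 3^1  *  11^1 * 23^(  -  1)*43^( - 1) 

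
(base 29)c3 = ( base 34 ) AB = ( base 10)351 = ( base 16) 15f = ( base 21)gf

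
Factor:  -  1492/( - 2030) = 2^1*5^( - 1) *7^( - 1 ) * 29^ ( - 1)*373^1 =746/1015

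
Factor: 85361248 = 2^5*7^1*381077^1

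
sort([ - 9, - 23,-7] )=[ - 23,  -  9 , - 7] 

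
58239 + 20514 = 78753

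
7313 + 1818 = 9131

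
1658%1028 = 630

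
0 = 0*719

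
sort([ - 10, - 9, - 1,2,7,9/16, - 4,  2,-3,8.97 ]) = [ - 10, - 9,  -  4, - 3,-1, 9/16,2,2,  7,8.97]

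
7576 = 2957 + 4619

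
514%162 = 28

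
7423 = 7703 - 280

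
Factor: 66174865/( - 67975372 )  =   - 2^( - 2 ) * 5^1*73^1*191^( - 1 )* 193^( - 1 )*461^(- 1 )*181301^1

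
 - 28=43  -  71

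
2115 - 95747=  - 93632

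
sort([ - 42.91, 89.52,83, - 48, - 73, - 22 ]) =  [- 73 , - 48, - 42.91, - 22, 83, 89.52 ]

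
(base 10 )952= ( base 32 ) TO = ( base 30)11m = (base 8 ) 1670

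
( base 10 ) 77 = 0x4d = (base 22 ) 3b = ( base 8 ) 115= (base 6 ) 205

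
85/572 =85/572 = 0.15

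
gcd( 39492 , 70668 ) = 36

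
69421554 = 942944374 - 873522820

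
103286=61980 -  - 41306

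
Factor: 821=821^1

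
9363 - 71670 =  - 62307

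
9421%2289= 265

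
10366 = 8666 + 1700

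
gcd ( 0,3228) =3228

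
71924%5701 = 3512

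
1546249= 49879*31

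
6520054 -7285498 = - 765444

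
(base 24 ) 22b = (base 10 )1211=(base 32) 15r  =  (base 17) 434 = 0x4BB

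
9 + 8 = 17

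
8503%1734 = 1567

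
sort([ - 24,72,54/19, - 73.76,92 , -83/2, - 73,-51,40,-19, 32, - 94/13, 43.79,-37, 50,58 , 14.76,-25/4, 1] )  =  [- 73.76, - 73 ,-51, - 83/2, - 37,  -  24 , -19, - 94/13, - 25/4,1,54/19,14.76, 32, 40, 43.79,  50, 58,  72, 92] 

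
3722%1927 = 1795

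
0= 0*786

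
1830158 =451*4058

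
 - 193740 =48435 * ( - 4 ) 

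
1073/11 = 1073/11  =  97.55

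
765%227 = 84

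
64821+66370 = 131191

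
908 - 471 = 437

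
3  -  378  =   - 375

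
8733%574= 123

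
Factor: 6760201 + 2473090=47^1*196453^1 = 9233291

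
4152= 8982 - 4830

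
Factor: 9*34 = 306 = 2^1*3^2*17^1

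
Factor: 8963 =8963^1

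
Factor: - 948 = - 2^2* 3^1  *  79^1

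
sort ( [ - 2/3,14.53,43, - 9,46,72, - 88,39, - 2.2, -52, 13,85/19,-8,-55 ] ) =[ - 88, - 55 , - 52, - 9, - 8, - 2.2, - 2/3,85/19,13 , 14.53, 39, 43, 46, 72]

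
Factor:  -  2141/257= - 257^( - 1)*2141^1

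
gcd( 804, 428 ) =4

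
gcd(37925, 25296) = 1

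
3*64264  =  192792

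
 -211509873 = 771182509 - 982692382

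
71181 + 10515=81696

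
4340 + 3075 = 7415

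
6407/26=6407/26  =  246.42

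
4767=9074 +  - 4307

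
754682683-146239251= 608443432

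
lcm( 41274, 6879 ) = 41274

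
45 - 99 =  - 54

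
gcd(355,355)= 355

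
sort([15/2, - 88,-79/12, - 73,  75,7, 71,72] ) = [ - 88,-73,-79/12,7,15/2, 71,72,75] 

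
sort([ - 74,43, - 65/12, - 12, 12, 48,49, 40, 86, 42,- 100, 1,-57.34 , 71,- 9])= [ - 100, - 74, - 57.34,-12,-9,  -  65/12, 1, 12,40,42 , 43,48,49, 71, 86] 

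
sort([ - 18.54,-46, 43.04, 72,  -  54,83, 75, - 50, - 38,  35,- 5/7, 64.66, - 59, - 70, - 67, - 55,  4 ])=[ - 70, - 67 , - 59,  -  55, - 54 , - 50, - 46, - 38, - 18.54, - 5/7,4,35, 43.04, 64.66, 72, 75 , 83]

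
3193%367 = 257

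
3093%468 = 285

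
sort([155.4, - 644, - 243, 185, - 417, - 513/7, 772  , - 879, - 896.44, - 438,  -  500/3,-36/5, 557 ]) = [ - 896.44, - 879 , - 644, - 438, - 417, - 243, - 500/3, - 513/7, - 36/5, 155.4,185, 557,772 ] 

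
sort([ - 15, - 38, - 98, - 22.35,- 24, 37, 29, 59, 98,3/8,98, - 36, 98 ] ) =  [  -  98  , - 38,-36,-24,- 22.35, - 15 , 3/8,29,  37, 59,98, 98, 98 ]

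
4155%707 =620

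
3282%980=342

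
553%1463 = 553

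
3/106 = 3/106 = 0.03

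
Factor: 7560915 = 3^1*5^1*504061^1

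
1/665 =1/665 = 0.00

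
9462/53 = 9462/53  =  178.53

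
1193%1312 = 1193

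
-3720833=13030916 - 16751749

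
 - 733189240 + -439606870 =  - 1172796110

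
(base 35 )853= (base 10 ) 9978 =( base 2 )10011011111010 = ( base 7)41043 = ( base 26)ejk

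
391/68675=391/68675 = 0.01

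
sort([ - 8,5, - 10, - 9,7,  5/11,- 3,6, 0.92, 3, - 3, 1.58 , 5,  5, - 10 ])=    [  -  10, - 10, - 9, - 8, - 3, - 3, 5/11, 0.92,1.58,3 , 5 , 5,5,6, 7]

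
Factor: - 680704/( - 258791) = 2^8*13^(  -  1)* 17^(-1 )*1171^( - 1 )*2659^1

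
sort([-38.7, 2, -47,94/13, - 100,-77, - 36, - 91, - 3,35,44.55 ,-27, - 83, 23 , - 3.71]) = [ - 100, - 91, - 83, - 77, - 47, - 38.7, - 36, - 27, - 3.71, - 3, 2, 94/13, 23, 35,  44.55] 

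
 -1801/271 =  - 7  +  96/271 = - 6.65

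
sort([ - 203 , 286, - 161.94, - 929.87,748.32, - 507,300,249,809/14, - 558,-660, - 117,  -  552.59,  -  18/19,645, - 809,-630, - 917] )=[ - 929.87, - 917, - 809,-660, - 630,-558, - 552.59,  -  507, - 203, - 161.94, - 117, -18/19,809/14,249,286,300, 645,748.32 ]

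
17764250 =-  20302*( - 875) 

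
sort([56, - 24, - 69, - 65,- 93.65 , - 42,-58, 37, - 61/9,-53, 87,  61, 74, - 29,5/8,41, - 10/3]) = [-93.65, - 69,-65,-58, - 53 , - 42, - 29,-24, - 61/9, - 10/3,5/8, 37, 41,  56, 61, 74,  87]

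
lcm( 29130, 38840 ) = 116520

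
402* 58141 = 23372682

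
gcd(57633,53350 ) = 1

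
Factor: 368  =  2^4*23^1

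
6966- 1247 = 5719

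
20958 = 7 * 2994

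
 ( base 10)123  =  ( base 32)3R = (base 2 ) 1111011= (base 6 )323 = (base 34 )3l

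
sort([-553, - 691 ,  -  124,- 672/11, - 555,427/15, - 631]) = [ - 691, - 631,- 555,  -  553,  -  124,-672/11,427/15]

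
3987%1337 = 1313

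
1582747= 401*3947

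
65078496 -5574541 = 59503955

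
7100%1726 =196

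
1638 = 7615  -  5977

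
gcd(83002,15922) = 2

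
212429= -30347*(-7) 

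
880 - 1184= - 304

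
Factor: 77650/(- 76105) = -2^1*5^1*31^( -1)*491^ ( - 1 ) * 1553^1  =  -15530/15221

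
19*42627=809913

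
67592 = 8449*8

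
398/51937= 398/51937= 0.01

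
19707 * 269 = 5301183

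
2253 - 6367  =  - 4114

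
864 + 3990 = 4854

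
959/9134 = 959/9134=0.10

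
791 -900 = -109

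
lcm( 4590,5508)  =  27540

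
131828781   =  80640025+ 51188756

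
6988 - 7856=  - 868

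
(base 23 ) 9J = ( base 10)226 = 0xe2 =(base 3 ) 22101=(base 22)a6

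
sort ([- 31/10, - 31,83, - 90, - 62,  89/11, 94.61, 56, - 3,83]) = [  -  90,-62, - 31,-31/10, - 3, 89/11,56,83, 83,94.61 ]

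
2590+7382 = 9972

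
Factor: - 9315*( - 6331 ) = 58973265 = 3^4*5^1*13^1*23^1*487^1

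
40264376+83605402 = 123869778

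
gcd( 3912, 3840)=24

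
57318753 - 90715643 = - 33396890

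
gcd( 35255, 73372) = 1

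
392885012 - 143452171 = 249432841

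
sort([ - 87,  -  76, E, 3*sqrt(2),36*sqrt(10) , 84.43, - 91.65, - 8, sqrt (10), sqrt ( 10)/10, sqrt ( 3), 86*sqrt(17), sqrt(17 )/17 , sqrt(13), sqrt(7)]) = [ - 91.65, - 87,  -  76, - 8, sqrt(17)/17,sqrt(10)/10,sqrt( 3), sqrt(7),E, sqrt(10 ),sqrt(13),3*sqrt( 2),84.43, 36*sqrt(10),  86*sqrt ( 17)]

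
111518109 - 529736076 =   -  418217967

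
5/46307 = 5/46307 = 0.00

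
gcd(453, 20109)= 3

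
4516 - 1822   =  2694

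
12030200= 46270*260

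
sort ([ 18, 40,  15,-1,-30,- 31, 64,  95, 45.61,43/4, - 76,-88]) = [ - 88 , - 76, - 31, - 30, - 1, 43/4,15, 18  ,  40, 45.61, 64, 95 ] 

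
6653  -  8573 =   -  1920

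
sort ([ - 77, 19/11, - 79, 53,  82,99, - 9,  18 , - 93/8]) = [ - 79 , - 77 , - 93/8, - 9, 19/11,18, 53, 82 , 99]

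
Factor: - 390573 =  - 3^2*43397^1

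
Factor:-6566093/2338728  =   - 2^( - 3 )*3^( - 1)*7^( - 1 ) * 29^1*257^1*881^1*13921^( - 1) 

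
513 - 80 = 433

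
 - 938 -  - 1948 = 1010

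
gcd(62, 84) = 2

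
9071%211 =209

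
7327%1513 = 1275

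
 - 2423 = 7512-9935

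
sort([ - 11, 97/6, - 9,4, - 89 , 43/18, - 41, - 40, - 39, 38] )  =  [ - 89,-41,  -  40, - 39, - 11, -9 , 43/18, 4, 97/6,  38]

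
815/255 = 163/51 = 3.20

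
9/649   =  9/649 = 0.01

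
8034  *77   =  618618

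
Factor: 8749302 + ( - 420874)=8328428 = 2^2*2082107^1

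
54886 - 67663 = -12777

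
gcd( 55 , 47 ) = 1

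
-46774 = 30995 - 77769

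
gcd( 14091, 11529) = 1281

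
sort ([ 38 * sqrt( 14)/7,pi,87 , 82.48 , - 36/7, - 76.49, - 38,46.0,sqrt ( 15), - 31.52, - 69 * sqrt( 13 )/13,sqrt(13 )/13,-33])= [-76.49, - 38 , - 33, - 31.52, -69*sqrt( 13 ) /13, - 36/7,sqrt ( 13)/13,pi, sqrt(15 ), 38*sqrt(14)/7, 46.0, 82.48,87 ] 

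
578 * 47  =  27166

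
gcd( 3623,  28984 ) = 3623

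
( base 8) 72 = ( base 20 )2i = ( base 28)22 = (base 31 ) 1R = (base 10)58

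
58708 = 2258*26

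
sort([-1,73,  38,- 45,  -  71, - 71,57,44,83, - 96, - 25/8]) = [ - 96,  -  71, - 71, - 45, - 25/8,  -  1, 38, 44, 57, 73, 83] 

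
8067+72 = 8139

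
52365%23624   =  5117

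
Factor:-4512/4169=-2^5*3^1 * 11^(-1)*47^1*379^ (  -  1) 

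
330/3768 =55/628  =  0.09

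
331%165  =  1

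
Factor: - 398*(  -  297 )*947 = 2^1*3^3*11^1*199^1*947^1 = 111941082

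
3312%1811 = 1501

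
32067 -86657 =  - 54590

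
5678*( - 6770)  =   - 38440060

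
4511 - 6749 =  - 2238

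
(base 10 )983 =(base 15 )458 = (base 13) 5a8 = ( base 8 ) 1727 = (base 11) 814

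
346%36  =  22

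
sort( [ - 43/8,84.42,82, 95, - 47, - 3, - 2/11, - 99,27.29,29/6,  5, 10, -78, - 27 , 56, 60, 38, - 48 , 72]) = [ - 99, -78,-48, - 47,-27, - 43/8, - 3, - 2/11, 29/6,5,10, 27.29, 38, 56, 60, 72,82,84.42,95] 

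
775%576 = 199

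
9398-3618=5780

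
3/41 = 3/41 = 0.07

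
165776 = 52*3188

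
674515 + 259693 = 934208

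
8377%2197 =1786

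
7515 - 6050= 1465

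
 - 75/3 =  - 25  =  - 25.00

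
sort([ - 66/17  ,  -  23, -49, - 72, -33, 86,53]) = [ - 72, - 49,- 33, - 23, - 66/17,53 , 86 ]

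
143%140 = 3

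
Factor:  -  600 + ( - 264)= - 2^5*3^3 = - 864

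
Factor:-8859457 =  - 61^1*311^1*467^1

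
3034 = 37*82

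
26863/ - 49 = -549 + 38/49  =  - 548.22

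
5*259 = 1295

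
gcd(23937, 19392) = 303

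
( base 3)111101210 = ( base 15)2d63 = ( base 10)9768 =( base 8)23050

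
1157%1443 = 1157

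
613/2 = 306 + 1/2 = 306.50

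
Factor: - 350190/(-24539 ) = 2^1*3^3*5^1*53^ (-1)*463^( - 1) * 1297^1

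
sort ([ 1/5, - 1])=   [-1 , 1/5]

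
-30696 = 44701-75397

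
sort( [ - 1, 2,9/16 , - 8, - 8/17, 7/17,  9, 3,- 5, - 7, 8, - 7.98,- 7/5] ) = [ - 8, - 7.98, - 7, - 5, - 7/5, - 1, - 8/17,7/17,9/16,2,3,8 , 9] 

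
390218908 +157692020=547910928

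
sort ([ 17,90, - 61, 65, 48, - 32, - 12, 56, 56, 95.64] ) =[ - 61, - 32,-12, 17, 48,56, 56, 65, 90,  95.64] 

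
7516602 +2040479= 9557081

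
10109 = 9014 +1095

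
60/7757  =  60/7757  =  0.01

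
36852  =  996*37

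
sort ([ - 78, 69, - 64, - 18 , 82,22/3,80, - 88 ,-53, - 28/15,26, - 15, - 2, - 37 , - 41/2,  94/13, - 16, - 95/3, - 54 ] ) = [ - 88, - 78, - 64,  -  54 , - 53, -37, - 95/3 , - 41/2, - 18, - 16 , - 15, - 2, - 28/15,94/13,22/3,26,69,80, 82 ]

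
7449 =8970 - 1521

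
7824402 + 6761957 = 14586359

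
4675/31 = 4675/31 = 150.81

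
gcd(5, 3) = 1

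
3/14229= 1/4743 = 0.00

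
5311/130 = 40 + 111/130=40.85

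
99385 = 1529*65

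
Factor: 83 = 83^1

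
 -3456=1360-4816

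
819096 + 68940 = 888036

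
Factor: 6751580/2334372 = 1687895/583593 = 3^( - 1)*5^1 * 11^1*17^( - 1 ) *11443^(-1)*30689^1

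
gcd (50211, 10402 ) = 7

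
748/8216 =187/2054 = 0.09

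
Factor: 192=2^6*3^1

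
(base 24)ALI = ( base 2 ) 1100010001010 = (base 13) 2B23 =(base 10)6282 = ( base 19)h7c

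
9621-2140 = 7481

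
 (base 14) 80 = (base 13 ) 88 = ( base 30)3m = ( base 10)112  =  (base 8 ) 160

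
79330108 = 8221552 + 71108556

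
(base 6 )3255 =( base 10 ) 755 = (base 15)355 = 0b1011110011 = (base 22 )1C7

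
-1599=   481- 2080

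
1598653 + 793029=2391682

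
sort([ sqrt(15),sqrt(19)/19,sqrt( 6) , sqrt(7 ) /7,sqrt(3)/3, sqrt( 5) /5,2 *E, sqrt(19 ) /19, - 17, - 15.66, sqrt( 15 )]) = [-17, - 15.66 , sqrt ( 19)/19, sqrt( 19 ) /19 , sqrt (7)/7,sqrt(5) /5,sqrt( 3)/3,sqrt(6), sqrt( 15),sqrt(15),2*E ] 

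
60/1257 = 20/419 = 0.05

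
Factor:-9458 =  - 2^1 * 4729^1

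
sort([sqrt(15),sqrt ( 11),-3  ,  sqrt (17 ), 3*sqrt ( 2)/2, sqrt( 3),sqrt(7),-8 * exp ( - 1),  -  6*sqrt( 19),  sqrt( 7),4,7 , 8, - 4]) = [ - 6*sqrt (19), - 4,-3,  -  8 *exp( - 1), sqrt( 3),3*sqrt( 2 ) /2,sqrt( 7),sqrt( 7) , sqrt (11 ), sqrt ( 15), 4,sqrt( 17),7, 8 ] 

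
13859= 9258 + 4601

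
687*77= 52899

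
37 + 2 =39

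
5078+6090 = 11168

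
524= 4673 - 4149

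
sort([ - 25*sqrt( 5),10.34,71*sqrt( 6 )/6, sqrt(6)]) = [ - 25 * sqrt( 5 ), sqrt (6 ), 10.34,71*sqrt( 6)/6] 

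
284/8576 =71/2144 = 0.03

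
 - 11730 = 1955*( - 6) 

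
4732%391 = 40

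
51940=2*25970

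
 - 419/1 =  - 419= -419.00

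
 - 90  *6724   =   - 605160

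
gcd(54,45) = 9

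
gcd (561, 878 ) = 1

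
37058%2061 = 2021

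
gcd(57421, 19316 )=1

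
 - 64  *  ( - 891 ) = 57024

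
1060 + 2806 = 3866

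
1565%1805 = 1565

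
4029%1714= 601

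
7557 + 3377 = 10934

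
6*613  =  3678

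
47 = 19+28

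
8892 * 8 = 71136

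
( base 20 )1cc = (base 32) KC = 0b1010001100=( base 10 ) 652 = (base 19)1F6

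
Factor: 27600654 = 2^1 * 3^1*19^1*83^1*2917^1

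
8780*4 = 35120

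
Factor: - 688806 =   -  2^1*3^2*17^1*2251^1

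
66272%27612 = 11048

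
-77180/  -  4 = 19295 + 0/1= 19295.00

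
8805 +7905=16710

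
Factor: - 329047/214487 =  - 7^ ( - 1 )*13^( - 1)*47^1*2357^(-1 )*7001^1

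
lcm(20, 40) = 40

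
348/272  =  87/68 = 1.28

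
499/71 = 499/71 = 7.03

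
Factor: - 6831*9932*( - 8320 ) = 2^9*3^3*5^1*11^1*13^2*  23^1*191^1 = 564474493440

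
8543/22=388+7/22 = 388.32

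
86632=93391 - 6759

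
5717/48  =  5717/48 =119.10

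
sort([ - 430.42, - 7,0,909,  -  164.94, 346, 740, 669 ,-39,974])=[ - 430.42, - 164.94 ,  -  39, - 7,0, 346 , 669,740 , 909, 974 ]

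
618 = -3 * (-206 )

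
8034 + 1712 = 9746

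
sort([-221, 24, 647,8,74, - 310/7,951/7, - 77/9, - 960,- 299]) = [ - 960,-299, - 221, -310/7, - 77/9,8 , 24, 74,951/7, 647 ]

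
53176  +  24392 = 77568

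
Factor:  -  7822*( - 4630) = 2^2* 5^1*463^1*3911^1 = 36215860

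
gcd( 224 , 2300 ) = 4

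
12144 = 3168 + 8976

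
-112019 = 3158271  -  3270290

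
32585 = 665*49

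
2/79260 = 1/39630 = 0.00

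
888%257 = 117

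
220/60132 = 55/15033= 0.00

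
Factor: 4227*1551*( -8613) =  - 56467491201 = - 3^5*11^2*29^1*47^1*1409^1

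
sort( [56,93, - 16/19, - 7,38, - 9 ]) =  [ - 9, - 7, - 16/19,38, 56,93]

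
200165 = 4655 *43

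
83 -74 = 9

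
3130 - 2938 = 192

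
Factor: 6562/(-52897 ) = - 2^1*13^( - 2)* 17^1 *193^1*313^( - 1 ) 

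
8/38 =4/19 = 0.21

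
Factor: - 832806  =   - 2^1 *3^2*13^1*3559^1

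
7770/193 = 40 + 50/193 = 40.26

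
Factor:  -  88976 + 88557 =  - 419^1 = - 419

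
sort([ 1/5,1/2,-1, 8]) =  [ - 1,  1/5,  1/2 , 8 ] 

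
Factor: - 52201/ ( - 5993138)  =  2^ ( - 1) * 101^( - 1)*29669^( - 1 )*52201^1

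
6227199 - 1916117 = 4311082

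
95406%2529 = 1833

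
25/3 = 8 + 1/3 = 8.33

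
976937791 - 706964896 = 269972895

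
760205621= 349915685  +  410289936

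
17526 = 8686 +8840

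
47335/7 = 47335/7= 6762.14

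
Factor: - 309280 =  - 2^5*5^1 * 1933^1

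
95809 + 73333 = 169142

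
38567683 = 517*74599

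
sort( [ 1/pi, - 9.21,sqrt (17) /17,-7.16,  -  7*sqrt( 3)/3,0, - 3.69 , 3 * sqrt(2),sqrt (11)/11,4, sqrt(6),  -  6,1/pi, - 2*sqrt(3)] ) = [-9.21, - 7.16,-6, - 7*sqrt(3 ) /3,-3.69,-2*sqrt (3),0,sqrt( 17)/17,sqrt( 11) /11,1/pi, 1/pi, sqrt(6 ),  4, 3*sqrt( 2)]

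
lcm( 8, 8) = 8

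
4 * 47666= 190664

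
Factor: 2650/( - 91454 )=-5^2*11^( - 1 )*53^1*4157^( - 1 ) = -1325/45727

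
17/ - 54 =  - 1 + 37/54 = - 0.31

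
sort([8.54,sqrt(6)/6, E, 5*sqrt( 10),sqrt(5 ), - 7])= [  -  7,sqrt( 6) /6,sqrt(5) , E , 8.54,5*sqrt(10) ] 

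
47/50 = 47/50 = 0.94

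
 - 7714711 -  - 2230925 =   -  5483786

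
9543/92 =103 + 67/92 = 103.73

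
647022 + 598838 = 1245860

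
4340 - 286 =4054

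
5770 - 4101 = 1669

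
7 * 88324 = 618268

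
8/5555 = 8/5555 = 0.00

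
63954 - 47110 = 16844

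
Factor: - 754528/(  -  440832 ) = 23579/13776 = 2^(- 4)*3^( - 1)*7^( - 1 )  *  17^1*19^1*41^(  -  1 ) * 73^1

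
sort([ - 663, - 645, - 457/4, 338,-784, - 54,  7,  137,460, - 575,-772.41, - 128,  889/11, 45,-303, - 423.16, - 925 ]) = [ - 925, - 784, - 772.41, - 663,-645, - 575 , - 423.16, - 303, - 128, - 457/4, - 54,7, 45,889/11 , 137,338, 460 ] 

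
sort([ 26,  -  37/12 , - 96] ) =[ - 96, - 37/12, 26]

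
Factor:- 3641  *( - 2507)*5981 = 54594490247 = 11^1 * 23^1*109^1*331^1*5981^1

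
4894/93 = 4894/93 = 52.62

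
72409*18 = 1303362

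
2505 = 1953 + 552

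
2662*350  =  931700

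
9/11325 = 3/3775 = 0.00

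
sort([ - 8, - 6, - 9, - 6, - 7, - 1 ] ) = [ - 9, - 8, - 7, -6, - 6 , - 1 ] 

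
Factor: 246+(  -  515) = - 269^1=-269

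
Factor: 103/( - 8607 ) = -3^ ( - 1)*19^( - 1) *103^1*151^( - 1 ) 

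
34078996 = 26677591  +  7401405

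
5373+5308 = 10681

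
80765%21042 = 17639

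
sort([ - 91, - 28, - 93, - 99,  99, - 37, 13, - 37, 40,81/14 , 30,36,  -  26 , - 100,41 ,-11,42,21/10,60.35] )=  [ - 100,  -  99,-93,-91, - 37, - 37,- 28,  -  26, - 11, 21/10, 81/14,13,30,  36,  40,41,42,60.35, 99] 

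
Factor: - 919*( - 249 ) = 228831 =3^1 * 83^1*919^1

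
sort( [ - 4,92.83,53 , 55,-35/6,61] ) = [ -35/6, - 4, 53,55,61, 92.83 ]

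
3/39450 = 1/13150 = 0.00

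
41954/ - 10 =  - 20977/5 = -4195.40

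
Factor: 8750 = 2^1*5^4*7^1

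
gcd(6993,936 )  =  9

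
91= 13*7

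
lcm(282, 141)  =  282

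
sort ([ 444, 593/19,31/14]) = [ 31/14 , 593/19, 444]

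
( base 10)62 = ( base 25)2C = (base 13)4a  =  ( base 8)76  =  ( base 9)68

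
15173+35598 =50771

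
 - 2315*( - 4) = 9260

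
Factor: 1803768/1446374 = 901884/723187 = 2^2*3^1*17^1*197^(-1) * 3671^( - 1)*4421^1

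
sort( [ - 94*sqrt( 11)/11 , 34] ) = [ - 94*sqrt(11)/11, 34]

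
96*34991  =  3359136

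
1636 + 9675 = 11311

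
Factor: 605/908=2^(-2)  *5^1*11^2*227^ (-1 ) 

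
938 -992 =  - 54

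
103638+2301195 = 2404833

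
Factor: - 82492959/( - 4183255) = 3^1*5^( - 1)*17^1*43^(-1)*19457^( - 1 )*1617509^1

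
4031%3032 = 999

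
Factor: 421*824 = 2^3*103^1 * 421^1 = 346904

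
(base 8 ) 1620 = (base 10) 912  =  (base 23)1gf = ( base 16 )390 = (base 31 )TD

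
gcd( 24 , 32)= 8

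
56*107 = 5992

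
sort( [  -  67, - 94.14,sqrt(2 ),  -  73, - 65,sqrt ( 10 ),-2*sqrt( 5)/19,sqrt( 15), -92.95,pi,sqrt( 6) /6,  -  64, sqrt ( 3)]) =[ - 94.14  , - 92.95,-73, - 67, - 65, - 64, - 2*sqrt(5 )/19,sqrt(6 )/6,sqrt( 2 ), sqrt( 3 ),pi, sqrt(10 ),sqrt(15 )]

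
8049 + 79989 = 88038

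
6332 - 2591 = 3741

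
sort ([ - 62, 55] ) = [ - 62,55]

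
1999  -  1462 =537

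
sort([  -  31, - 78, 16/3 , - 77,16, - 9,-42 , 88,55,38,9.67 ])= [ - 78, - 77, - 42, - 31, - 9,16/3,9.67, 16 , 38 , 55,88 ]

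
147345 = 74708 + 72637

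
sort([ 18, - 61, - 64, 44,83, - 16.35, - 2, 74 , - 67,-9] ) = [ - 67, - 64,-61, - 16.35,-9, - 2, 18, 44,74,83 ]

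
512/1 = 512  =  512.00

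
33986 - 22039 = 11947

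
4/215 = 4/215=0.02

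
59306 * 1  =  59306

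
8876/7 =1268 = 1268.00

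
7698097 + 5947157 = 13645254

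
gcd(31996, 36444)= 4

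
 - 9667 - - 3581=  - 6086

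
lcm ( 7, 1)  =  7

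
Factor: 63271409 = 63271409^1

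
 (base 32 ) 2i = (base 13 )64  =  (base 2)1010010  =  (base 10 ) 82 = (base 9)101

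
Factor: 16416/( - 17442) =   -  16/17 = - 2^4 * 17^(  -  1)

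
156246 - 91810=64436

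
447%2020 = 447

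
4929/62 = 79 +1/2=79.50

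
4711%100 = 11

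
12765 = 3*4255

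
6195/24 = 2065/8=258.12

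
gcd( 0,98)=98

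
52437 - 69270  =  -16833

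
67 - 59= 8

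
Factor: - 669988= -2^2*11^1*15227^1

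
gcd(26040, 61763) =1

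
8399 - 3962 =4437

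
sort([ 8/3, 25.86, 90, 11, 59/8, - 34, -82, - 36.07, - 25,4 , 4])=[ - 82, - 36.07, - 34,-25,8/3,4, 4, 59/8 , 11,25.86, 90]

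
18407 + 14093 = 32500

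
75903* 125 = 9487875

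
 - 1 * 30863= - 30863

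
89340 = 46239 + 43101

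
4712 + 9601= 14313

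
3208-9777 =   -  6569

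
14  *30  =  420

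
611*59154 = 36143094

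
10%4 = 2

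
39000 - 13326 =25674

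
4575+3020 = 7595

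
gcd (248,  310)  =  62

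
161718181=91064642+70653539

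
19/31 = 19/31 =0.61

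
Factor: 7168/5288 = 2^7*7^1*661^( - 1) = 896/661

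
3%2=1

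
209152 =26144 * 8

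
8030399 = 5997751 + 2032648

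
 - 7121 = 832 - 7953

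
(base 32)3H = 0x71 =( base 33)3E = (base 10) 113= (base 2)1110001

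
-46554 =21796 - 68350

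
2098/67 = 31+21/67 = 31.31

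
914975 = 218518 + 696457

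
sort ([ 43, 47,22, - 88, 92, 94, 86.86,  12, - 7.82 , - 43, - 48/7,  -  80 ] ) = [-88,-80 , - 43, - 7.82, - 48/7,12 , 22, 43, 47,86.86,92,94] 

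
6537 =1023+5514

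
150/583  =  150/583  =  0.26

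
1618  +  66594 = 68212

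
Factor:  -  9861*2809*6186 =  -171349410114=- 2^1*3^2*19^1*53^2*173^1  *1031^1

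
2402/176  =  1201/88 = 13.65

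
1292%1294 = 1292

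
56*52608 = 2946048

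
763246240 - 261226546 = 502019694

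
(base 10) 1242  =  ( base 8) 2332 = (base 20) 322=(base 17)451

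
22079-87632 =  - 65553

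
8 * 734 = 5872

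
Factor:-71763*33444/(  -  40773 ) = 2^2*3^2 * 19^1*929^1*1259^1 * 13591^(-1) = 800013924/13591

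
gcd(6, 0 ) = 6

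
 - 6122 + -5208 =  - 11330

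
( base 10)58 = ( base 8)72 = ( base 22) 2e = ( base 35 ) 1n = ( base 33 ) 1P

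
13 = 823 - 810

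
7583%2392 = 407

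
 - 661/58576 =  - 1 + 57915/58576 = - 0.01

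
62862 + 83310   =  146172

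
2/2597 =2/2597=0.00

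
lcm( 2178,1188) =13068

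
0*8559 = 0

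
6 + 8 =14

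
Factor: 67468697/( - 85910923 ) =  - 7^ (- 1)*71^( - 1)*269^1*172859^(-1)*250813^1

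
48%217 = 48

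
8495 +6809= 15304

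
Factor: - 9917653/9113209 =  - 7^ ( -1)*1301887^( -1 )*9917653^1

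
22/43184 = 11/21592 = 0.00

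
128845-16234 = 112611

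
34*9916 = 337144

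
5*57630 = 288150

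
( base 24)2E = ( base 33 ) 1T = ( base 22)2i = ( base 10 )62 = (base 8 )76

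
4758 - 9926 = -5168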